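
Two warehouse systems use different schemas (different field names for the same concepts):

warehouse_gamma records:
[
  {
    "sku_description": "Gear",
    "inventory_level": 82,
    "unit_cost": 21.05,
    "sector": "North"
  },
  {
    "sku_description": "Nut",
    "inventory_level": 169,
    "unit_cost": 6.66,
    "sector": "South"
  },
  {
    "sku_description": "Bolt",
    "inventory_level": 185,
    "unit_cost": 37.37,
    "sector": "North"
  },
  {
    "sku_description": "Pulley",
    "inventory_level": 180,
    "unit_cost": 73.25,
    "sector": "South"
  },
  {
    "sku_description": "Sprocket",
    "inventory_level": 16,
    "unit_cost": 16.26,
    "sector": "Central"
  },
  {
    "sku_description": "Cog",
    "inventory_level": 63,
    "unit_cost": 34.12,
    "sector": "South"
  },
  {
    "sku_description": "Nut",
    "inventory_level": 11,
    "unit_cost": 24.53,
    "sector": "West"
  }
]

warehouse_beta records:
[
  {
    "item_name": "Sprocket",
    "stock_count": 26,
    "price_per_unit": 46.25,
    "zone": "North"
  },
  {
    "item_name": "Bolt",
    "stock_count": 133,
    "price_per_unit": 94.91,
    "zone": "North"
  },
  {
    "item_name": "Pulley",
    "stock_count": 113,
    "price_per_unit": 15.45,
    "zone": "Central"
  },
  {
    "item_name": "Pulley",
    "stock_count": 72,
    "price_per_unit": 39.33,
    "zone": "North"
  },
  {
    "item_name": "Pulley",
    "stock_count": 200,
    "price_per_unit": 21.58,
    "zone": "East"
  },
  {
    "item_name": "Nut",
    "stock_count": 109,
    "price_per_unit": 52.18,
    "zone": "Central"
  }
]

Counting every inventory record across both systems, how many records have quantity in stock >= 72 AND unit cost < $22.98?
4

Schema mappings:
- "inventory_level" (warehouse_gamma) = "stock_count" (warehouse_beta) = quantity
- "unit_cost" (warehouse_gamma) = "price_per_unit" (warehouse_beta) = unit cost

Records meeting both conditions in warehouse_gamma: 2
Records meeting both conditions in warehouse_beta: 2

Total: 2 + 2 = 4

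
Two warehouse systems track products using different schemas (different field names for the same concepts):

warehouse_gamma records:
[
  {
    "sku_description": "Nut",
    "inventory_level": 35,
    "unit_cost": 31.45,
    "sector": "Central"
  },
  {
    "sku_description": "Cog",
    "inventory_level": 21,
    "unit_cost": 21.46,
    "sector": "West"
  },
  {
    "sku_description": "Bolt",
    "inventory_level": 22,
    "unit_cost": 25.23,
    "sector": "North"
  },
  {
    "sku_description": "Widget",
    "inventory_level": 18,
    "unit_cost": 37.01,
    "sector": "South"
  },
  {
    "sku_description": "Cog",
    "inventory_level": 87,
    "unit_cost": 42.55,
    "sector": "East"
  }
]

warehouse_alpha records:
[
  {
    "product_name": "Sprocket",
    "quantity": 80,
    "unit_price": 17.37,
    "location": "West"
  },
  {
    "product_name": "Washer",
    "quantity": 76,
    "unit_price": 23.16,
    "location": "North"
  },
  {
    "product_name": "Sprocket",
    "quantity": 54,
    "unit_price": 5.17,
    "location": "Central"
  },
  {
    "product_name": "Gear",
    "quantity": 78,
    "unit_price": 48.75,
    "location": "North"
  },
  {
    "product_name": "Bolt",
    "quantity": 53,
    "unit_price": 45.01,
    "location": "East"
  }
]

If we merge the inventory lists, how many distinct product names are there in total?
7

Schema mapping: "sku_description" (warehouse_gamma) = "product_name" (warehouse_alpha) = product name

Products in warehouse_gamma: ['Bolt', 'Cog', 'Nut', 'Widget']
Products in warehouse_alpha: ['Bolt', 'Gear', 'Sprocket', 'Washer']

Union (unique products): ['Bolt', 'Cog', 'Gear', 'Nut', 'Sprocket', 'Washer', 'Widget']
Count: 7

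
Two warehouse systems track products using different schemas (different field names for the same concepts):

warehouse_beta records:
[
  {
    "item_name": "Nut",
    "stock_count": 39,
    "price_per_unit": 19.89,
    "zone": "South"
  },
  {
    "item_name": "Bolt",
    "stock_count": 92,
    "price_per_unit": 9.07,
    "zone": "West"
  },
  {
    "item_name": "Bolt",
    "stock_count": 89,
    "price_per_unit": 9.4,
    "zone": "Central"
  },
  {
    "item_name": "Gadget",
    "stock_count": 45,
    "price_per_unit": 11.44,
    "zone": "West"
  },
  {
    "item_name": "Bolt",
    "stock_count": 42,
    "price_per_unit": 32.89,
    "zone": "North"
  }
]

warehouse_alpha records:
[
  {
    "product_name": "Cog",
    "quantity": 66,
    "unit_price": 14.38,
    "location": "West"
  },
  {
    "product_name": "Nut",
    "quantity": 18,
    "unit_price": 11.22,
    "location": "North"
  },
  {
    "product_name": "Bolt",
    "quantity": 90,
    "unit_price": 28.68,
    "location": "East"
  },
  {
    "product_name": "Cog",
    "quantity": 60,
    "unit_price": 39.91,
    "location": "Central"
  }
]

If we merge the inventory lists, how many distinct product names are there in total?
4

Schema mapping: "item_name" (warehouse_beta) = "product_name" (warehouse_alpha) = product name

Products in warehouse_beta: ['Bolt', 'Gadget', 'Nut']
Products in warehouse_alpha: ['Bolt', 'Cog', 'Nut']

Union (unique products): ['Bolt', 'Cog', 'Gadget', 'Nut']
Count: 4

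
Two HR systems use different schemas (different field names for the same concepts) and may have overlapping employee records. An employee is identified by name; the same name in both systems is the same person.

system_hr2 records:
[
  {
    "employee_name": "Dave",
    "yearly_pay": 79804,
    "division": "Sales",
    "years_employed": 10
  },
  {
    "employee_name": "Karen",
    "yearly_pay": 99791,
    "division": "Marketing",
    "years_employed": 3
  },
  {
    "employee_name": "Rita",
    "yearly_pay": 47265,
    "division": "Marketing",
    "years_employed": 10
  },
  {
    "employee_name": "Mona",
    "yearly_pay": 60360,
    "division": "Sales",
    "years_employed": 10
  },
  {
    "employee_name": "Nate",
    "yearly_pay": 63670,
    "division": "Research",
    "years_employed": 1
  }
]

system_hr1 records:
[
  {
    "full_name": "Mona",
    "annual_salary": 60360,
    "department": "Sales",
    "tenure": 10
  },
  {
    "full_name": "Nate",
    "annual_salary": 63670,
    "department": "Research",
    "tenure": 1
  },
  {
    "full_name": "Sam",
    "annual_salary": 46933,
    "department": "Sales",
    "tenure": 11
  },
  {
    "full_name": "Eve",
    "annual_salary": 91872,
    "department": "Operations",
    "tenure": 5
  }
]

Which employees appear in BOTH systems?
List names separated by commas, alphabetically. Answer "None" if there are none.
Mona, Nate

Schema mapping: "employee_name" (system_hr2) = "full_name" (system_hr1) = employee name

Names in system_hr2: ['Dave', 'Karen', 'Mona', 'Nate', 'Rita']
Names in system_hr1: ['Eve', 'Mona', 'Nate', 'Sam']

Intersection: ['Mona', 'Nate']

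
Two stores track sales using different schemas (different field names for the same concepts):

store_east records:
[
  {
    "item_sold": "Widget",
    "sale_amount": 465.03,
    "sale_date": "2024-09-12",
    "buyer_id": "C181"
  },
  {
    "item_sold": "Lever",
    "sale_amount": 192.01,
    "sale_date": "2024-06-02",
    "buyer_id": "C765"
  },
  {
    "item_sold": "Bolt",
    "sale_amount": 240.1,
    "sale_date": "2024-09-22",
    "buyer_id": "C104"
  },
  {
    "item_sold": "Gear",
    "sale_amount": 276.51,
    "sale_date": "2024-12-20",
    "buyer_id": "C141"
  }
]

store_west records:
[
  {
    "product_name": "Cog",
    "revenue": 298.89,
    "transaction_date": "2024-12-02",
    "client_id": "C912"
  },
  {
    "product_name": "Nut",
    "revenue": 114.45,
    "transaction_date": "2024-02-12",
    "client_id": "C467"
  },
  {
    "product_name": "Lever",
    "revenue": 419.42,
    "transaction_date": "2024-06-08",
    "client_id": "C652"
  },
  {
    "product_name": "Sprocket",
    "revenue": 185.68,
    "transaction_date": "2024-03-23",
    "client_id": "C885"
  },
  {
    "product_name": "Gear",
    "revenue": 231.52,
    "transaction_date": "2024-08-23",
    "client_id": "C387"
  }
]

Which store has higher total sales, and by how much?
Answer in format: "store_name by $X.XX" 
store_west by $76.31

Schema mapping: "sale_amount" (store_east) = "revenue" (store_west) = sale amount

Total for store_east: 1173.65
Total for store_west: 1249.96

Difference: |1173.65 - 1249.96| = 76.31
store_west has higher sales by $76.31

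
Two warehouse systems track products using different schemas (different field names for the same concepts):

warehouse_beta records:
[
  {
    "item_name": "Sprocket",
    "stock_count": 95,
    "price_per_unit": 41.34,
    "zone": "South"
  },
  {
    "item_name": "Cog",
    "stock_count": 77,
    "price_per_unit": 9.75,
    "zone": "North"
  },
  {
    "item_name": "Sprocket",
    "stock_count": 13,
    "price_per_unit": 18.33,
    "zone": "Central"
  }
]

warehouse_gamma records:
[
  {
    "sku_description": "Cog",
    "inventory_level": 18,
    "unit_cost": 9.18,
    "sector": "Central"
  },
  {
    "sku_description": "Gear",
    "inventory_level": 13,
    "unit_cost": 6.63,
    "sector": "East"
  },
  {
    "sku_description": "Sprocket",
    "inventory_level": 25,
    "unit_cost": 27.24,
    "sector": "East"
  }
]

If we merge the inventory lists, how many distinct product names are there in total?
3

Schema mapping: "item_name" (warehouse_beta) = "sku_description" (warehouse_gamma) = product name

Products in warehouse_beta: ['Cog', 'Sprocket']
Products in warehouse_gamma: ['Cog', 'Gear', 'Sprocket']

Union (unique products): ['Cog', 'Gear', 'Sprocket']
Count: 3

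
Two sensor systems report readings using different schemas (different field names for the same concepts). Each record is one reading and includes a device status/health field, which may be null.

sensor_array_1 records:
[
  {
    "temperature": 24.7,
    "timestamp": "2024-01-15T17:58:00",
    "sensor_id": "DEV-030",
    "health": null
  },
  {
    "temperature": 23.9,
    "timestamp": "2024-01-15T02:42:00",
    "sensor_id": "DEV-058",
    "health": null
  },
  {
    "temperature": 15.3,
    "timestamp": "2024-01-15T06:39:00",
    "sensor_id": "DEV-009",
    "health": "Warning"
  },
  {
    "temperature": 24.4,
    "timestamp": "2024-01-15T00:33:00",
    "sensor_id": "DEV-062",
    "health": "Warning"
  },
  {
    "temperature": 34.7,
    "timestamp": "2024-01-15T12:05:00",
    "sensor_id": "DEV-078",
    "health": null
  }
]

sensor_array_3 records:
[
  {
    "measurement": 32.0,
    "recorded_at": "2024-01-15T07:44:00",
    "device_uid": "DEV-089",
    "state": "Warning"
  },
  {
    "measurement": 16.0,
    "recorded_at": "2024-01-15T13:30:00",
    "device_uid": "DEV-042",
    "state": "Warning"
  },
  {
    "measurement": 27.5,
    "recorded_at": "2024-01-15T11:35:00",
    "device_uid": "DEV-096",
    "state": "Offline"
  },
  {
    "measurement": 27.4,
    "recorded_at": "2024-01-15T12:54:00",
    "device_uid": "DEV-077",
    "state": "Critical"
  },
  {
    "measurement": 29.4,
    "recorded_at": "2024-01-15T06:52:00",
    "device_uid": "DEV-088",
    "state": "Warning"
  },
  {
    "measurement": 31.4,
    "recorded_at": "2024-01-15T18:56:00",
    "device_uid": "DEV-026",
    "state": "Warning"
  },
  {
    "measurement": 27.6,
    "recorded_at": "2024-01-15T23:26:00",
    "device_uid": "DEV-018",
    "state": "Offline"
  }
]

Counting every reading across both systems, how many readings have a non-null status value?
9

Schema mapping: "health" (sensor_array_1) = "state" (sensor_array_3) = status

Non-null in sensor_array_1: 2
Non-null in sensor_array_3: 7

Total non-null: 2 + 7 = 9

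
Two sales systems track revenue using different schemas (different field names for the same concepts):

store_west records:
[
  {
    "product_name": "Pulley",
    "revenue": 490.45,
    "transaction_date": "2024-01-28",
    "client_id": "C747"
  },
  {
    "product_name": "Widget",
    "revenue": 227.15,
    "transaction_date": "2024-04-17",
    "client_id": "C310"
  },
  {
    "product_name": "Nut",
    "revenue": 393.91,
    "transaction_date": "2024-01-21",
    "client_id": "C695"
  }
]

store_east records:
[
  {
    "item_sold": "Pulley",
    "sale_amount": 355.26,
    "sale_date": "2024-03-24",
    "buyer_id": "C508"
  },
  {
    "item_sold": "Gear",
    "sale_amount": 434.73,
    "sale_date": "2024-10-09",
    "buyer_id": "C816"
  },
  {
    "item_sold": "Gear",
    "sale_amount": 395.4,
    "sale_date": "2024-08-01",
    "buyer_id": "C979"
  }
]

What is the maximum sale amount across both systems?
490.45

Reconcile: "revenue" (store_west) = "sale_amount" (store_east) = sale amount

Maximum in store_west: 490.45
Maximum in store_east: 434.73

Overall maximum: max(490.45, 434.73) = 490.45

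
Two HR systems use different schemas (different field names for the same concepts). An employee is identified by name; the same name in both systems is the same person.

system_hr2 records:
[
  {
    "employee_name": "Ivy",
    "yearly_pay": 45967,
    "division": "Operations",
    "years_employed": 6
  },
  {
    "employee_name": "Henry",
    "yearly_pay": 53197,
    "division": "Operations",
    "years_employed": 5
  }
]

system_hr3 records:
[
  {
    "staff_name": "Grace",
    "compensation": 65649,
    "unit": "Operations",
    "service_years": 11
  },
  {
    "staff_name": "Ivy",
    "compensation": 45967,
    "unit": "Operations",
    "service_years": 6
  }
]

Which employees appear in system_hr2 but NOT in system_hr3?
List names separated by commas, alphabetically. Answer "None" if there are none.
Henry

Schema mapping: "employee_name" (system_hr2) = "staff_name" (system_hr3) = employee name

Names in system_hr2: ['Henry', 'Ivy']
Names in system_hr3: ['Grace', 'Ivy']

In system_hr2 but not system_hr3: ['Henry']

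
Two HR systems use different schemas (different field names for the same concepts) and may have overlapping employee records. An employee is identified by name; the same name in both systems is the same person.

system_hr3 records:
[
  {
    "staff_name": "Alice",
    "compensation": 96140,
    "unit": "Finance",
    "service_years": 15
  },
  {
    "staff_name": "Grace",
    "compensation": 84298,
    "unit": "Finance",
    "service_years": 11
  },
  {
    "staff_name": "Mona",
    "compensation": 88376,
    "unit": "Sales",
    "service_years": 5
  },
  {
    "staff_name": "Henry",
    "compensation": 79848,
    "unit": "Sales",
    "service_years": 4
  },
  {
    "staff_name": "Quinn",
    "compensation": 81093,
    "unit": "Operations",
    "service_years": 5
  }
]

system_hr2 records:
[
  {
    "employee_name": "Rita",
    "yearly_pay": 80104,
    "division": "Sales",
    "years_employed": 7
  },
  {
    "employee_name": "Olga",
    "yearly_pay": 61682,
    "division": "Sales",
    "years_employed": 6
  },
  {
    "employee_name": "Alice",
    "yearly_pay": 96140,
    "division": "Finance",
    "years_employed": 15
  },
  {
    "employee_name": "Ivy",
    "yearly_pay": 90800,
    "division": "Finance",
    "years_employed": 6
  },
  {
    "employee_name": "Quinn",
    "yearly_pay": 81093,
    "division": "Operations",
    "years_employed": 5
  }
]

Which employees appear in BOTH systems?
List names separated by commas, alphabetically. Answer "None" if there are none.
Alice, Quinn

Schema mapping: "staff_name" (system_hr3) = "employee_name" (system_hr2) = employee name

Names in system_hr3: ['Alice', 'Grace', 'Henry', 'Mona', 'Quinn']
Names in system_hr2: ['Alice', 'Ivy', 'Olga', 'Quinn', 'Rita']

Intersection: ['Alice', 'Quinn']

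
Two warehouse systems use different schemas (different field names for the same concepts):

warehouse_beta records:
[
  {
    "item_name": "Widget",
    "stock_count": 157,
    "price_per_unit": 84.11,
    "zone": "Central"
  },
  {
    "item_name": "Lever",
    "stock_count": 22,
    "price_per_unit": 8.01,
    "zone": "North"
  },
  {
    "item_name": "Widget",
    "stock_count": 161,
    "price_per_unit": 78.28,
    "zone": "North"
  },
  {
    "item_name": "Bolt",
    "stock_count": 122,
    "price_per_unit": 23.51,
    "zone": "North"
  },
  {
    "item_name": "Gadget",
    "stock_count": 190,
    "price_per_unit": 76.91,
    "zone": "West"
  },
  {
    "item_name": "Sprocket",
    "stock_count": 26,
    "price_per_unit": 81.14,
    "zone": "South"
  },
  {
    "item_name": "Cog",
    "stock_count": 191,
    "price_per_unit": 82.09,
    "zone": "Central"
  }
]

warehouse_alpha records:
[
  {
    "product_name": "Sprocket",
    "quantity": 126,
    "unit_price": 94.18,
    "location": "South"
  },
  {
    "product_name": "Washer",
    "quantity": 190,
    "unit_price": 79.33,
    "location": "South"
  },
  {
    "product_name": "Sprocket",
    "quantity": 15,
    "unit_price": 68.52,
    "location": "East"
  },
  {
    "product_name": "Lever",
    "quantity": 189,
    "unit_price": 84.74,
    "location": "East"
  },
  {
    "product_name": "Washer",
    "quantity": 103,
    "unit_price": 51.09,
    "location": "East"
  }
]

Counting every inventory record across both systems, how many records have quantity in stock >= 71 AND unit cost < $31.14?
1

Schema mappings:
- "stock_count" (warehouse_beta) = "quantity" (warehouse_alpha) = quantity
- "price_per_unit" (warehouse_beta) = "unit_price" (warehouse_alpha) = unit cost

Records meeting both conditions in warehouse_beta: 1
Records meeting both conditions in warehouse_alpha: 0

Total: 1 + 0 = 1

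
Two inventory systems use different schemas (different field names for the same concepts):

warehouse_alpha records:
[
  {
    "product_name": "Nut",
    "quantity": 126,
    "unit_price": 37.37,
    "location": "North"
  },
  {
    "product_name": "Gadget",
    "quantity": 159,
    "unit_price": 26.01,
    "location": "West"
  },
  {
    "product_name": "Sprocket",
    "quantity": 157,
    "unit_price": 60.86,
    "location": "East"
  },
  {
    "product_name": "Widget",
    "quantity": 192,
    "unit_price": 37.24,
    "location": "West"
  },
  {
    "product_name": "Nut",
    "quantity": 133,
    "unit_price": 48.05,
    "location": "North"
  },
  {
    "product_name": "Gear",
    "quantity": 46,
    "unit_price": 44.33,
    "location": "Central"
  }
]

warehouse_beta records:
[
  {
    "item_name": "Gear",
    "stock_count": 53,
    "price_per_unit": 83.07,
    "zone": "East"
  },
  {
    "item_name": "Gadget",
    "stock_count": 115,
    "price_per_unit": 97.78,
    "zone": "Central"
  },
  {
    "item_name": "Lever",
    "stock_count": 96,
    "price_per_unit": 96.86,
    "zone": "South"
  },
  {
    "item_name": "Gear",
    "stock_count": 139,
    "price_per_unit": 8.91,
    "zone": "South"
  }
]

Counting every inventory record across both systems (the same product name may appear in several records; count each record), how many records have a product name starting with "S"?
1

Schema mapping: "product_name" (warehouse_alpha) = "item_name" (warehouse_beta) = product name

Records with product name starting with "S" in warehouse_alpha: 1
Records with product name starting with "S" in warehouse_beta: 0

Total: 1 + 0 = 1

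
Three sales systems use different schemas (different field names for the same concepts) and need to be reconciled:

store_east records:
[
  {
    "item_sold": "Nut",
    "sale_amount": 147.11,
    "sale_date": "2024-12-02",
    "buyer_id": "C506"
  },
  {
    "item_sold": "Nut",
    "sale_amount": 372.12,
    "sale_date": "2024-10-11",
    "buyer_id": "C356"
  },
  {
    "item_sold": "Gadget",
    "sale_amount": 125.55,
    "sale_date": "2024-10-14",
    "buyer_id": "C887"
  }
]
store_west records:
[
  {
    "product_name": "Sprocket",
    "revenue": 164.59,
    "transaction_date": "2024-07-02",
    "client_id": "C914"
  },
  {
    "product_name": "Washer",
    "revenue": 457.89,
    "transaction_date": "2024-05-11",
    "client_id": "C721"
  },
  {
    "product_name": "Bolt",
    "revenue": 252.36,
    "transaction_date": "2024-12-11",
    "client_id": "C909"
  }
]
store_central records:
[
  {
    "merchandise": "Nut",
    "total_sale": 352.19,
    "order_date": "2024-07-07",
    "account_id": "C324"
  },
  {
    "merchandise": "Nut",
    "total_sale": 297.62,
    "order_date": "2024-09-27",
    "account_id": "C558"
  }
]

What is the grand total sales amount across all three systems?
2169.43

Schema reconciliation - all amount fields map to sale amount:

store_east (sale_amount): 644.78
store_west (revenue): 874.84
store_central (total_sale): 649.81

Grand total: 2169.43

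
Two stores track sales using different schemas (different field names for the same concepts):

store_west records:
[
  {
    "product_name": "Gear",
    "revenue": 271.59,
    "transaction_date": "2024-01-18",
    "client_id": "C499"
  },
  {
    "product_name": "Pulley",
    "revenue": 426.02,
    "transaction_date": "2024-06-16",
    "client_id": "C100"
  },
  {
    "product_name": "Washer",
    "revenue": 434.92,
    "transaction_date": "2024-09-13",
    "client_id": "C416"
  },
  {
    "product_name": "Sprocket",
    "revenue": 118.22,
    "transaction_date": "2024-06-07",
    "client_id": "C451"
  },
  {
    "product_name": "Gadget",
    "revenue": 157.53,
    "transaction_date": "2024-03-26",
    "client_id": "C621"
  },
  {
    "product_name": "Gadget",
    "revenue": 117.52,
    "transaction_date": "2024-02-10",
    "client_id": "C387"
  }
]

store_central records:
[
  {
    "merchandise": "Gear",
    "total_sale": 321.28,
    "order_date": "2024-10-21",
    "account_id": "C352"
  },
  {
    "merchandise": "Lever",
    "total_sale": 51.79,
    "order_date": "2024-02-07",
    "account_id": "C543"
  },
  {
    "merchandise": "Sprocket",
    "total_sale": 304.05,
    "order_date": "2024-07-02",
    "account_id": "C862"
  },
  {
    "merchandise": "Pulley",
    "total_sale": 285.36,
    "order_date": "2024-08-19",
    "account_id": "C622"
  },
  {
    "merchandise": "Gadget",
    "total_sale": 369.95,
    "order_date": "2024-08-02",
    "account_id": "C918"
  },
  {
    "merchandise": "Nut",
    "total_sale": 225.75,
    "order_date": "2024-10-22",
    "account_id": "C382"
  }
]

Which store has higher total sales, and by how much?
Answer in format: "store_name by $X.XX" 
store_central by $32.38

Schema mapping: "revenue" (store_west) = "total_sale" (store_central) = sale amount

Total for store_west: 1525.80
Total for store_central: 1558.18

Difference: |1525.80 - 1558.18| = 32.38
store_central has higher sales by $32.38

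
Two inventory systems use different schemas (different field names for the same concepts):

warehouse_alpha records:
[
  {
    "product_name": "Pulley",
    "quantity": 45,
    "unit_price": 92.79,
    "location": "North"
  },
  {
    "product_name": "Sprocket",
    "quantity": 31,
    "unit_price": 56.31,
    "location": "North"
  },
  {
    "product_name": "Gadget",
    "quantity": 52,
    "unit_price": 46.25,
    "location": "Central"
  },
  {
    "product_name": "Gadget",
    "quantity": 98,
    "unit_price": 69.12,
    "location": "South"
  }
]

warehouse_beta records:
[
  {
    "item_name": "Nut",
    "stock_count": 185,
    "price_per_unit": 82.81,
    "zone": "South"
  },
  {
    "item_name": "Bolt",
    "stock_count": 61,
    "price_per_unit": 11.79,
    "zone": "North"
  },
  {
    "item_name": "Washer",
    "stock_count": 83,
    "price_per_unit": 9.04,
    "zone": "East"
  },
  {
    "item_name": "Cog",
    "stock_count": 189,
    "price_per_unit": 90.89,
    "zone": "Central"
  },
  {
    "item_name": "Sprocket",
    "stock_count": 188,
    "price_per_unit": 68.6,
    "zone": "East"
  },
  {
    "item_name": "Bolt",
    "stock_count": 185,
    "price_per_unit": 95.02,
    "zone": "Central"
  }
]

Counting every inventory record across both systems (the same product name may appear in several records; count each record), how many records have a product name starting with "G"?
2

Schema mapping: "product_name" (warehouse_alpha) = "item_name" (warehouse_beta) = product name

Records with product name starting with "G" in warehouse_alpha: 2
Records with product name starting with "G" in warehouse_beta: 0

Total: 2 + 0 = 2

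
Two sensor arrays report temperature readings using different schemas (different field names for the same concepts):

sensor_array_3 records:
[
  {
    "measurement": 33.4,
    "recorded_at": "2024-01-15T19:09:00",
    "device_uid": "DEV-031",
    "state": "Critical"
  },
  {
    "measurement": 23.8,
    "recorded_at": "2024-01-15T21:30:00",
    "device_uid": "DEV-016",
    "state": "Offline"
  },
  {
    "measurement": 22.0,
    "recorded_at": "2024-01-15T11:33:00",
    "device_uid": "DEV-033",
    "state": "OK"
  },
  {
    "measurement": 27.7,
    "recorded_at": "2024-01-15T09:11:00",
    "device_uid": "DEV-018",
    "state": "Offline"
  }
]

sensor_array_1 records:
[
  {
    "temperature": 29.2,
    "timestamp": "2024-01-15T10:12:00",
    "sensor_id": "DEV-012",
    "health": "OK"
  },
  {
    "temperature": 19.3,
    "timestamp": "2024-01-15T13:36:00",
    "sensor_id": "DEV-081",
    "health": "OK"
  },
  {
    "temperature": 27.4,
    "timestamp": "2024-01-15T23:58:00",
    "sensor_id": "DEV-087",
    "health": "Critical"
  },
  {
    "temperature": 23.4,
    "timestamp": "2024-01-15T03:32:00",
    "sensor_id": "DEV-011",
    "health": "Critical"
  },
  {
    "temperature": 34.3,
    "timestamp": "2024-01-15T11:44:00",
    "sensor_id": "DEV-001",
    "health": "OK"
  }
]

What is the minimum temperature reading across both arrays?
19.3

Schema mapping: "measurement" (sensor_array_3) = "temperature" (sensor_array_1) = temperature reading

Minimum in sensor_array_3: 22.0
Minimum in sensor_array_1: 19.3

Overall minimum: min(22.0, 19.3) = 19.3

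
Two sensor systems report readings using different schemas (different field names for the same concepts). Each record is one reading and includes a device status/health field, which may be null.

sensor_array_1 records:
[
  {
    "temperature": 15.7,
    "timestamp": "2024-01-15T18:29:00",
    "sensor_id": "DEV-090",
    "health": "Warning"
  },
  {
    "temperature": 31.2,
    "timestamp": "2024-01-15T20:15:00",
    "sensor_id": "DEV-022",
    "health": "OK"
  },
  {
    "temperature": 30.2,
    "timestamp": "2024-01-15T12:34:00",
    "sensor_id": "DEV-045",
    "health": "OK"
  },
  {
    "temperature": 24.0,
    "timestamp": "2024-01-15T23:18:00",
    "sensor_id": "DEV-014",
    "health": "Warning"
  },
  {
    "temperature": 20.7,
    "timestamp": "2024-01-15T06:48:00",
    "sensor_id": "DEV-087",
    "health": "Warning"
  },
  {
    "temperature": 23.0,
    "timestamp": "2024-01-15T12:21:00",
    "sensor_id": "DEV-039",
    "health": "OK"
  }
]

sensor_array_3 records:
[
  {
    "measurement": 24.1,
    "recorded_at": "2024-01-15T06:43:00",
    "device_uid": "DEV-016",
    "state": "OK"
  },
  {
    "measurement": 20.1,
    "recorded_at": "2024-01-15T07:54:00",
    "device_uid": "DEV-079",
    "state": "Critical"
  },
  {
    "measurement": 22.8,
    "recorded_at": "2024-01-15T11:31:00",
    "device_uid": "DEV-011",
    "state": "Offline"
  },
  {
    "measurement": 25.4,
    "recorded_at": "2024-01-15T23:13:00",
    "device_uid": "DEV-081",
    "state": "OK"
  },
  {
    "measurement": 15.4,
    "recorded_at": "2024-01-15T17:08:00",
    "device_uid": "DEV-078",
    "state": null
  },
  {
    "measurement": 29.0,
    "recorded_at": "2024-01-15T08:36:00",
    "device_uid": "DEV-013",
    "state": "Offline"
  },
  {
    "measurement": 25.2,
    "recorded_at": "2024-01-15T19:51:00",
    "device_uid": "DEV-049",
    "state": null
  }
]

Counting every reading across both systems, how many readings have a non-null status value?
11

Schema mapping: "health" (sensor_array_1) = "state" (sensor_array_3) = status

Non-null in sensor_array_1: 6
Non-null in sensor_array_3: 5

Total non-null: 6 + 5 = 11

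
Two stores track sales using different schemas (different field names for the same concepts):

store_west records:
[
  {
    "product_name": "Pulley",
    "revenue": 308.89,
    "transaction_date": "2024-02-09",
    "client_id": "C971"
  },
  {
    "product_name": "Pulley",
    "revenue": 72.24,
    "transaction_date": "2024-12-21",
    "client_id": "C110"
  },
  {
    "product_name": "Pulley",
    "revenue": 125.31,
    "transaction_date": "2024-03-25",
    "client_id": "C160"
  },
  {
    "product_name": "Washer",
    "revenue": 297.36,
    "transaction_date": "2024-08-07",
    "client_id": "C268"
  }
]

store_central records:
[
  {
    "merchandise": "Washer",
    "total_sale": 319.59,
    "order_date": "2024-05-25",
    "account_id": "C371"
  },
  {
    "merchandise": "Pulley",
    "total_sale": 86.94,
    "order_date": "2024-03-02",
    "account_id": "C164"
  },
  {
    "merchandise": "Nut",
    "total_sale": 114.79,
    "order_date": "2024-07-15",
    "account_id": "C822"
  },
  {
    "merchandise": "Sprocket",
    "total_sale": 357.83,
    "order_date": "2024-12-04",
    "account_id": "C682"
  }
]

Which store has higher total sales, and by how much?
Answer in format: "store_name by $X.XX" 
store_central by $75.35

Schema mapping: "revenue" (store_west) = "total_sale" (store_central) = sale amount

Total for store_west: 803.80
Total for store_central: 879.15

Difference: |803.80 - 879.15| = 75.35
store_central has higher sales by $75.35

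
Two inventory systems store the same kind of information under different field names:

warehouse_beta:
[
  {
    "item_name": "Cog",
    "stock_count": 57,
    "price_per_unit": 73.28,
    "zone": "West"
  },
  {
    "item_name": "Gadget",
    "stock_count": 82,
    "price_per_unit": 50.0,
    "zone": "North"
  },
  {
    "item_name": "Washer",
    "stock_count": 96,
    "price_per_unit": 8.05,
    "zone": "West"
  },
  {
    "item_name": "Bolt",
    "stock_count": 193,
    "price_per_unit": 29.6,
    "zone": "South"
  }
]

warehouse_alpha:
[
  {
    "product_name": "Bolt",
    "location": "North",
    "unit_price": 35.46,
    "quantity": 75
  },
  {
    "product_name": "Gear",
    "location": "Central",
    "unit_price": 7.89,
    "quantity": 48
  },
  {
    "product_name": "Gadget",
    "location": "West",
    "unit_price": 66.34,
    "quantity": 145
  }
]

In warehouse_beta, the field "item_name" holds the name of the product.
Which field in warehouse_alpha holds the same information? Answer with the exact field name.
product_name

In warehouse_beta, "item_name" holds the name of the product.
The fields in warehouse_alpha are: "product_name", "location", "unit_price", "quantity".
"product_name" is the match: the name refers to the same concept and its values are product-name strings (e.g. 'Bolt', 'Gadget').
The other fields ("location", "unit_price", "quantity") hold different kinds of data.

So "item_name" in warehouse_beta corresponds to "product_name" in warehouse_alpha.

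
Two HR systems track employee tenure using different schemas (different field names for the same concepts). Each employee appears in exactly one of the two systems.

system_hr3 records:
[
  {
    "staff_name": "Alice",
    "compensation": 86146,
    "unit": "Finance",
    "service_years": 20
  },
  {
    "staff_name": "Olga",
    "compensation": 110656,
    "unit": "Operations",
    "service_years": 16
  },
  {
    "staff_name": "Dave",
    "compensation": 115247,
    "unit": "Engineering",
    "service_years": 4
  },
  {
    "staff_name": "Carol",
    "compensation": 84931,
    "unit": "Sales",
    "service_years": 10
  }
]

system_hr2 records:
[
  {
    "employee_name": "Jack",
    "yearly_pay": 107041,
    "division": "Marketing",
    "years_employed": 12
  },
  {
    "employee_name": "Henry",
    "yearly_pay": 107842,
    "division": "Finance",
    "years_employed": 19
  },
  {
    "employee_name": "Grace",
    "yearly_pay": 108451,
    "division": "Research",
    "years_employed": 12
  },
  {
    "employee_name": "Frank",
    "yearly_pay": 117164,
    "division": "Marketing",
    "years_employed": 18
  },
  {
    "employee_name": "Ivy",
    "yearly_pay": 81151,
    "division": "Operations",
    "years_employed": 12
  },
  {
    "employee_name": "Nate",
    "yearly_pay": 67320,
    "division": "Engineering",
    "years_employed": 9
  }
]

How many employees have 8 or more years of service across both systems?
9

Reconcile schemas: "service_years" (system_hr3) = "years_employed" (system_hr2) = years of service

From system_hr3: 3 employees with >= 8 years
From system_hr2: 6 employees with >= 8 years

Total: 3 + 6 = 9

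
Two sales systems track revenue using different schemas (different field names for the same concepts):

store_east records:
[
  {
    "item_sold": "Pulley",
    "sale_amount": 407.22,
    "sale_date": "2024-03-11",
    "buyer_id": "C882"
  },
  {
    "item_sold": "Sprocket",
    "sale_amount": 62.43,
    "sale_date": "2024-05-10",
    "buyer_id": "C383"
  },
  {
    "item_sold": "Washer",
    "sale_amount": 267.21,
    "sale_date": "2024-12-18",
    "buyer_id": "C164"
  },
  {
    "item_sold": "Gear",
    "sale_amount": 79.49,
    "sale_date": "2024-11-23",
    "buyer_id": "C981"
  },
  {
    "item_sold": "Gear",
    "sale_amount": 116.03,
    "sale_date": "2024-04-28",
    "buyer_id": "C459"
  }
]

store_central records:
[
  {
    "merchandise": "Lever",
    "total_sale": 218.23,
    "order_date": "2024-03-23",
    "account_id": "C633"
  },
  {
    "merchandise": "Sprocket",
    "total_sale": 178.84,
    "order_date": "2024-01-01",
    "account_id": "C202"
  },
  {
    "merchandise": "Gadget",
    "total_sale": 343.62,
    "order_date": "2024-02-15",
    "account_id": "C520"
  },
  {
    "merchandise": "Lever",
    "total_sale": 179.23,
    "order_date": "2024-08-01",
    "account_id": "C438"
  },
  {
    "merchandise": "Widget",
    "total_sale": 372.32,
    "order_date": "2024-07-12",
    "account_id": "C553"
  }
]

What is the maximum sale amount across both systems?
407.22

Reconcile: "sale_amount" (store_east) = "total_sale" (store_central) = sale amount

Maximum in store_east: 407.22
Maximum in store_central: 372.32

Overall maximum: max(407.22, 372.32) = 407.22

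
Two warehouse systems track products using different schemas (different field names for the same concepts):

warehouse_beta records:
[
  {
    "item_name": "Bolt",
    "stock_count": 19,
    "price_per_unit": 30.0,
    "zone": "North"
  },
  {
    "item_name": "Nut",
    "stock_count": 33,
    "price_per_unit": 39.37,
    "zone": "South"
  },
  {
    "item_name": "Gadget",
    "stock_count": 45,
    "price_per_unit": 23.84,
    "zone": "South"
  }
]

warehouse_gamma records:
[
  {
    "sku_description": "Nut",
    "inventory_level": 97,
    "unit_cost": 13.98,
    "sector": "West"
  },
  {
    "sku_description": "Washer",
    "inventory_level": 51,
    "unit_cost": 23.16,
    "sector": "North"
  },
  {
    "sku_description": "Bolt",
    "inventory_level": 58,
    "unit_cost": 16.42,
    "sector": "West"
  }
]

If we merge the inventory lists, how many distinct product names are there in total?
4

Schema mapping: "item_name" (warehouse_beta) = "sku_description" (warehouse_gamma) = product name

Products in warehouse_beta: ['Bolt', 'Gadget', 'Nut']
Products in warehouse_gamma: ['Bolt', 'Nut', 'Washer']

Union (unique products): ['Bolt', 'Gadget', 'Nut', 'Washer']
Count: 4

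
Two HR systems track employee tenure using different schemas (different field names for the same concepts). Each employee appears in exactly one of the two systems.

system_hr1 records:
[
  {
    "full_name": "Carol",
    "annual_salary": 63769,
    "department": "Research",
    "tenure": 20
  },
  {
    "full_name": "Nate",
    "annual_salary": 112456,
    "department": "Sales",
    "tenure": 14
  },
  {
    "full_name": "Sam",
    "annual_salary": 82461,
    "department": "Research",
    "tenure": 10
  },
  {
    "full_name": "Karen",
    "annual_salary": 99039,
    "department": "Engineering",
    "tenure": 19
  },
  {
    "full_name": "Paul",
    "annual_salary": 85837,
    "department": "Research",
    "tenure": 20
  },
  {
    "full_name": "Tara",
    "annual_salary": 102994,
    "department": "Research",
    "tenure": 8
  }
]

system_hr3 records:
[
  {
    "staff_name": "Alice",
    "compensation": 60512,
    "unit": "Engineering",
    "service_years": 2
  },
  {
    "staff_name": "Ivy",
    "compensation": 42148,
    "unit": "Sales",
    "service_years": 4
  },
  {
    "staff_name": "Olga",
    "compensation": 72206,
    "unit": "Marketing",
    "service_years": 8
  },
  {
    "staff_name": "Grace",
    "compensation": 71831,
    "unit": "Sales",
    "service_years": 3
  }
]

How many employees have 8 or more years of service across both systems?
7

Reconcile schemas: "tenure" (system_hr1) = "service_years" (system_hr3) = years of service

From system_hr1: 6 employees with >= 8 years
From system_hr3: 1 employees with >= 8 years

Total: 6 + 1 = 7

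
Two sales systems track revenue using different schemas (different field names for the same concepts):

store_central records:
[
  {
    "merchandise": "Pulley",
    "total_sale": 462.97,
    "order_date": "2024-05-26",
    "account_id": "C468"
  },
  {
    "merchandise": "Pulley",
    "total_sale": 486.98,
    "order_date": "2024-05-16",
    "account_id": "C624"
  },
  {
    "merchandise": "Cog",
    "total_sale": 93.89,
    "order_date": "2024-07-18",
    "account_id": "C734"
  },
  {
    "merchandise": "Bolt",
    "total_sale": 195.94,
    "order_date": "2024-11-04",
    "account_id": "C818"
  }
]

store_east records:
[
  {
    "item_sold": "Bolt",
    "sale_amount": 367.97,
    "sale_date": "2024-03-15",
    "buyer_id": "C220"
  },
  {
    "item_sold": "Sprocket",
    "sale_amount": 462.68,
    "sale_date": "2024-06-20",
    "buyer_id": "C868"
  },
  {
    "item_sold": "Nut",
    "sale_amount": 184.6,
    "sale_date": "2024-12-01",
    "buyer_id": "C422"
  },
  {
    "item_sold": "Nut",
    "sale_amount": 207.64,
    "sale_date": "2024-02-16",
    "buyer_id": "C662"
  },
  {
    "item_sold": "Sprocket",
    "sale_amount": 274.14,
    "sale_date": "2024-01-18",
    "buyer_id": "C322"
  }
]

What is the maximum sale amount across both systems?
486.98

Reconcile: "total_sale" (store_central) = "sale_amount" (store_east) = sale amount

Maximum in store_central: 486.98
Maximum in store_east: 462.68

Overall maximum: max(486.98, 462.68) = 486.98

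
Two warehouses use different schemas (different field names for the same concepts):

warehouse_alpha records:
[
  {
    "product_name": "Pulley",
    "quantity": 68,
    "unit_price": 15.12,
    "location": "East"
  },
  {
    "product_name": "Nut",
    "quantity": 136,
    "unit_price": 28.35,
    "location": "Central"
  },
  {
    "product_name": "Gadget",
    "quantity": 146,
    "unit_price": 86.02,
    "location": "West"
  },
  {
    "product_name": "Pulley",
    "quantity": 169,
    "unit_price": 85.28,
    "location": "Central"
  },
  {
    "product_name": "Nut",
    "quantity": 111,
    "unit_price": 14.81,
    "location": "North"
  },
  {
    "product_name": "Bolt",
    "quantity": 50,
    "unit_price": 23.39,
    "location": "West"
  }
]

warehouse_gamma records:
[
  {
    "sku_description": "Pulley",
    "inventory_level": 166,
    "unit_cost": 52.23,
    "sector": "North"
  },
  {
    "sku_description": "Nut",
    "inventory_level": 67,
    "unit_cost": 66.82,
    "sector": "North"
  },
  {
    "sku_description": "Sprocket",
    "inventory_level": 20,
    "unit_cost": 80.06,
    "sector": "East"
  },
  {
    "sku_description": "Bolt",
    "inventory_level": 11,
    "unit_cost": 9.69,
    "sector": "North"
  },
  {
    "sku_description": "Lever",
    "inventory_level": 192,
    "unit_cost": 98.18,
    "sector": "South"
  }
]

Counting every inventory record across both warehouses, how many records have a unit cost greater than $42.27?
6

Schema mapping: "unit_price" (warehouse_alpha) = "unit_cost" (warehouse_gamma) = unit cost

Records > $42.27 in warehouse_alpha: 2
Records > $42.27 in warehouse_gamma: 4

Total count: 2 + 4 = 6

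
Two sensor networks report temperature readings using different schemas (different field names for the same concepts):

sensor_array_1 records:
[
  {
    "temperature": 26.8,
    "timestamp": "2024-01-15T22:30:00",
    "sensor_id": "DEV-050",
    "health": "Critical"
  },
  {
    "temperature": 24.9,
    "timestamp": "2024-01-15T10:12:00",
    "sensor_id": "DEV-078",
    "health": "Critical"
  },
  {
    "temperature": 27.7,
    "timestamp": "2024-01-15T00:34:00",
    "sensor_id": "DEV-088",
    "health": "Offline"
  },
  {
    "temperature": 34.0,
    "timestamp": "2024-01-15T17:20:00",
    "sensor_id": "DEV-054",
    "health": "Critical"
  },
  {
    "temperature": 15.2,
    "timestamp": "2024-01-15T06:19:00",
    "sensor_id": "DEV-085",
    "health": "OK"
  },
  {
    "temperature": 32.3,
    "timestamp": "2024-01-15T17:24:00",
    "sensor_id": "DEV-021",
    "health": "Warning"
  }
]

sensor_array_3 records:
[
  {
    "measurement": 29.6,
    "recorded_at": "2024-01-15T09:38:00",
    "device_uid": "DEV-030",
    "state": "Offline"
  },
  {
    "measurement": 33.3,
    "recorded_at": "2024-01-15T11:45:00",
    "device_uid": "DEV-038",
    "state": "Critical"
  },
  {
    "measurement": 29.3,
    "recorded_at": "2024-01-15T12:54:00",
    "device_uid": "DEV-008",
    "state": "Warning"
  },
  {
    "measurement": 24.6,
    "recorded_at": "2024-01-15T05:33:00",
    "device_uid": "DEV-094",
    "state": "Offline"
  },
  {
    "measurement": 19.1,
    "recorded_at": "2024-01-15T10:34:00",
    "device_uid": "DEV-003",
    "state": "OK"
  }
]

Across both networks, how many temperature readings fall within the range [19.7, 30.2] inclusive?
6

Schema mapping: "temperature" (sensor_array_1) = "measurement" (sensor_array_3) = temperature

Readings in [19.7, 30.2] from sensor_array_1: 3
Readings in [19.7, 30.2] from sensor_array_3: 3

Total count: 3 + 3 = 6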